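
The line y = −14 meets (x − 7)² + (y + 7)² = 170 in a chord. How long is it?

22

Express y = −14 and substitute into the circle:
x² − 14x − 72 = 0
x = 18 or x = −4, giving (18, −14) and (−4, −14).
Chord length = distance between (18, −14) and (−4, −14) = √484 = 22.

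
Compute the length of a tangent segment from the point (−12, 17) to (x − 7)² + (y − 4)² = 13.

√517

The centre is (7, 4) and r = √13. The square of the distance from P to the centre is 361 + 169 = 530.
Power of the point: PT² = |PO|² − r² = 517, so PT = √517.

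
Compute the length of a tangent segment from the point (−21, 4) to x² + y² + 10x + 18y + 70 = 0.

Centre (−5, −9), r² = 36. |PO|² = (−16)² + (13)² = 425.
Power of the point: PT² = |PO|² − r² = 389, so PT = √389.

√389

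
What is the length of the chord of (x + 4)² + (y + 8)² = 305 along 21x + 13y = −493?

√610

From the line, y = (−493 − 21x)/13. Substituting:
610x² + 17690x + 102480 = 0  ⟹  x² + 29x + 168 = 0
x = −8 or x = −21, giving (−8, −25) and (−21, −4).
|(−8, −25) − (−21, −4)| = √((13)² + (−21)²) = √610.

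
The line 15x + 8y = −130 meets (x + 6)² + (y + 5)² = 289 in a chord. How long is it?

34

The distance from (−6, −5) to the line is 0/√289, and r² = 289.
Chord = 2√(r² − d²) = 2·√(289) = 34.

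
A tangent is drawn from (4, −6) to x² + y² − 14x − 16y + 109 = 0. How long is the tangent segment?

√201

The centre is (7, 8) and r = 2. The square of the distance from P to the centre is 9 + 196 = 205.
By the tangent–radius right angle, tangent length = √(|PO|² − r²) = √201.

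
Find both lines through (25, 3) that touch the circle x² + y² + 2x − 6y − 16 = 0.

x + 5y = 40 and x − 5y = 10

Let a tangent through (25, 3) have slope m. Its distance from (−1, 3) must equal √26:
[m·(−26) − (0)]² = 26(m² + 1)
25m² − 1 = 0, so m = −1/5 or m = 1/5.
With m = −1/5: x + 5y = 40. With m = 1/5: x − 5y = 10.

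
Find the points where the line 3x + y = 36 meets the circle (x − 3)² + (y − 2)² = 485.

From the line, y = −3x + 36. Substituting:
10x² − 210x + 680 = 0  ⟹  x² − 21x + 68 = 0
x = 17 or x = 4, giving (17, −15) and (4, 24).

(4, 24) and (17, −15)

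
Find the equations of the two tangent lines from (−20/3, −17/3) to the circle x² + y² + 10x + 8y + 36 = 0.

A line y − (−17/3) = m(x − (−20/3)) is tangent when its distance from (−5, −4) is √5:
(5/3m − (5/3))² = 5(m² + 1)
2m² + 5m + 2 = 0, so m = −2 or m = −1/2.
With m = −2: 2x + y = −19. With m = −1/2: x + 2y = −18.

2x + y = −19 and x + 2y = −18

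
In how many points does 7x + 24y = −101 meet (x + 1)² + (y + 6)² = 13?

d² = (7·(−1) + 24·(−6) − (−101))²/625 = 4; r² = 13.
Since d² < r², the line cuts the circle twice.

2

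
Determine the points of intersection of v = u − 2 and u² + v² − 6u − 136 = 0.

(−6, −8) and (11, 9)

From the line, v = u − 2. Substituting:
2u² − 10u − 132 = 0  ⟹  u² − 5u − 66 = 0
u = 11 or u = −6, giving (11, 9) and (−6, −8).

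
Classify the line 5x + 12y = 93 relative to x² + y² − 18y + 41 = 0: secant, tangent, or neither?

secant

d² = (5·0 + 12·9 − (93))²/169 = 225/169; r² = 40.
Since d² < r², the line cuts the circle twice.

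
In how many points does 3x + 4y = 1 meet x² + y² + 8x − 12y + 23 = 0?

2

d² = (3·(−4) + 4·6 − (1))²/25 = 121/25; r² = 29.
Since d² < r², the line cuts the circle twice.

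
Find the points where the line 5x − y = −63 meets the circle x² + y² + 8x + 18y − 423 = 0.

Substitute y = 5x + 63:
26x² + 728x + 4680 = 0  ⟹  x² + 28x + 180 = 0
x = −10 or x = −18, giving (−10, 13) and (−18, −27).

(−18, −27) and (−10, 13)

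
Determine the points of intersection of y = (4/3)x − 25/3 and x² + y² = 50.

(1, −7) and (7, 1)

Express y = (−25 + 4x)/3 and substitute into the circle:
25x² − 200x + 175 = 0  ⟹  x² − 8x + 7 = 0
x = 7 or x = 1, giving (7, 1) and (1, −7).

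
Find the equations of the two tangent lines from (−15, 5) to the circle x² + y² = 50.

x − 7y = −50 and x + y = −10

Write the tangent as mx − y + (5 − m·(−15)) = 0 and set its distance from the centre to 5√2:
[m·(15) − (−5)]² = 50(m² + 1)
7m² + 6m − 1 = 0, so m = 1/7 or m = −1.
With m = 1/7: x − 7y = −50. With m = −1: x + y = −10.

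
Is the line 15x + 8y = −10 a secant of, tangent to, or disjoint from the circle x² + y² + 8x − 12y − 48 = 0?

Centre (−4, 6), r² = 100. Distance² from centre to line = (−2)²/289 = 4/289.
Since d² < r², the line cuts the circle twice.

secant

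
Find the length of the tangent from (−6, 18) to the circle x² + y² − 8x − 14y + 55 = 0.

The centre is (4, 7) and r = √10. The square of the distance from P to the centre is 100 + 121 = 221.
The tangent meets the radius at right angles, so tangent² = |PO|² − r² = 221 − 10 = 211.

√211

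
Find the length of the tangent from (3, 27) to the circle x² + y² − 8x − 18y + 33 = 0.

3√29

Centre (4, 9), r² = 64. |PO|² = (−1)² + (18)² = 325.
By the tangent–radius right angle, tangent length = √(|PO|² − r²) = √261 = 3√29.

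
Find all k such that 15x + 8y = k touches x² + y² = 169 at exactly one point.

k = −221 or k = 221

For a tangent, require d(centre, line) = r = 13.
|15·0 + 8·0 − k| / √289 = 13
|k| = 13·17, so k = 221 or k = −221.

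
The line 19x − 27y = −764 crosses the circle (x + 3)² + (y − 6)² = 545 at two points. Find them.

Substitute y = (764 + 19x)/27:
1090x² + 27250x − 28340 = 0  ⟹  x² + 25x − 26 = 0
x = 1 or x = −26, giving (1, 29) and (−26, 10).

(−26, 10) and (1, 29)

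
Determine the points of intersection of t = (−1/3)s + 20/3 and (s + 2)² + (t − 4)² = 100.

(−10, 10) and (8, 4)

From the line, t = (20 − s)/3. Substituting:
10s² + 20s − 800 = 0  ⟹  s² + 2s − 80 = 0
s = 8 or s = −10, giving (8, 4) and (−10, 10).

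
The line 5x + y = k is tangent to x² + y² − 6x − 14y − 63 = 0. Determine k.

The line touches the circle iff its distance from (3, 7) is 11:
|5·3 + 1·7 − k| / √26 = 11
|k − (22)| = 11√26.

k = 22 ± 11√26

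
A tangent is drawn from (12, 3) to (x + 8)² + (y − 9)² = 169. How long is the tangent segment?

Centre (−8, 9), r² = 169. |PO|² = (20)² + (−6)² = 436.
By the tangent–radius right angle, tangent length = √(|PO|² − r²) = √267.

√267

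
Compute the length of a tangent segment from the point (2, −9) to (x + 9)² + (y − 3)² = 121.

12

The centre is (−9, 3) and r = 11. The square of the distance from P to the centre is 121 + 144 = 265.
By the tangent–radius right angle, tangent length = √(|PO|² − r²) = √144 = 12.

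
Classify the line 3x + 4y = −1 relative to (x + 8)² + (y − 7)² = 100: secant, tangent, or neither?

d² = (3·(−8) + 4·7 − (−1))²/25 = 1; r² = 100.
Since d² < r², the line cuts the circle twice.

secant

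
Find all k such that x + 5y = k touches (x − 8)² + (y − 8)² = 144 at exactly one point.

The line touches the circle iff its distance from (8, 8) is 12:
|1·8 + 5·8 − k| / √26 = 12
|k − (48)| = 12√26.

k = 48 ± 12√26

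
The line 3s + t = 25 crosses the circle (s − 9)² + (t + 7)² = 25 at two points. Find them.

Express t = −3s + 25 and substitute into the circle:
10s² − 210s + 1080 = 0  ⟹  s² − 21s + 108 = 0
s = 12 or s = 9, giving (12, −11) and (9, −2).

(9, −2) and (12, −11)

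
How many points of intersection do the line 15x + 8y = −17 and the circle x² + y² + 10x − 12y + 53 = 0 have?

d² = (15·(−5) + 8·6 − (−17))²/289 = 100/289; r² = 8.
Since d² < r², the line cuts the circle twice.

2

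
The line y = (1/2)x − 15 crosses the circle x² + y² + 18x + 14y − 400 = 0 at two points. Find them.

From the line, y = (−30 + x)/2. Substituting:
5x² + 40x − 1540 = 0  ⟹  x² + 8x − 308 = 0
x = 14 or x = −22, giving (14, −8) and (−22, −26).

(−22, −26) and (14, −8)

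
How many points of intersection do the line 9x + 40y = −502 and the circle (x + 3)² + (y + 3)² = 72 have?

d² = (9·(−3) + 40·(−3) − (−502))²/1681 = 126025/1681; r² = 72.
Since d² > r², the line lies outside the circle.

0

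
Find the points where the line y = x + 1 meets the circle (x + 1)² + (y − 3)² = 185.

(−9, −8) and (10, 11)

Express y = x + 1 and substitute into the circle:
2x² − 2x − 180 = 0  ⟹  x² − x − 90 = 0
x = 10 or x = −9, giving (10, 11) and (−9, −8).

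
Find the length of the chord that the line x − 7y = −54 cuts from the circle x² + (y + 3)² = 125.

5√2

Centre (0, −3), r² = 125. Perpendicular distance d from centre to line = |75| / √50 = 75/√50.
Chord = 2√(r² − d²) = 2·√(25/2) = 5√2.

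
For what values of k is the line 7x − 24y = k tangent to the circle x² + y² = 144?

k = −300 or k = 300

The line touches the circle iff its distance from (0, 0) is 12:
|7·0 − 24·0 − k| / √625 = 12
|k| = 12·25, so k = 300 or k = −300.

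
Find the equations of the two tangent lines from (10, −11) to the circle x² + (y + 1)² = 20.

A line y − (−11) = m(x − (10)) is tangent when its distance from (0, −1) is 2√5:
(−10m − (10))² = 20(m² + 1)
2m² + 5m + 2 = 0, so m = −2 or m = −1/2.
With m = −2: 2x + y = 9. With m = −1/2: x + 2y = −12.

2x + y = 9 and x + 2y = −12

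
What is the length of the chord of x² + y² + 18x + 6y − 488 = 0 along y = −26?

14

Centre (−9, −3), r² = 578. Perpendicular distance d from centre to line = |23| / √1 = 23.
Half the chord is √(r² − d²) = √(49), so the full chord is 14.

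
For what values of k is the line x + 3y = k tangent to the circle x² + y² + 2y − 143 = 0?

Tangency holds when the distance from the centre (0, −1) to the line equals the radius 12:
|1·0 + 3·(−1) − k| / √10 = 12
|k − (−3)| = 12√10.

k = −3 ± 12√10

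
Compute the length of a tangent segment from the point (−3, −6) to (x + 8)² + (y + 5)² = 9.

With centre O = (−8, −5), |OP|² = 26 and r² = 9.
Power of the point: PT² = |PO|² − r² = 17, so PT = √17.

√17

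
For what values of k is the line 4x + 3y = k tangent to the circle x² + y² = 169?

Tangency holds when the distance from the centre (0, 0) to the line equals the radius 13:
|4·0 + 3·0 − k| / √25 = 13
|k| = 13·5, so k = 65 or k = −65.

k = −65 or k = 65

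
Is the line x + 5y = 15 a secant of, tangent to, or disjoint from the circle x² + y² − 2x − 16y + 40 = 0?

Substituting the line into the circle gives 26x² + 25 = 0.
Discriminant = (0)² − 4·26·(25) = −2600 < 0.
No real roots: the line does not meet the circle.

disjoint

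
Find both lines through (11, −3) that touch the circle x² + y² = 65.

7x + 4y = 65 and 4x − 7y = 65

Let a tangent through (11, −3) have slope m. Its distance from (0, 0) must equal √65:
[m·(−11) − (3)]² = 65(m² + 1)
28m² + 33m − 28 = 0, so m = −7/4 or m = 4/7.
With m = −7/4: 7x + 4y = 65. With m = 4/7: 4x − 7y = 65.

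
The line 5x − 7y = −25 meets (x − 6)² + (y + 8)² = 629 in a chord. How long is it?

5√74

Centre (6, −8), r² = 629. Perpendicular distance d from centre to line = |111| / √74 = 111/√74.
Half the chord is √(r² − d²) = √(925/2), so the full chord is 5√74.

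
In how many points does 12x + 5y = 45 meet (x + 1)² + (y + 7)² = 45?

0

d² = (12·(−1) + 5·(−7) − (45))²/169 = 8464/169; r² = 45.
Since d² > r², the line lies outside the circle.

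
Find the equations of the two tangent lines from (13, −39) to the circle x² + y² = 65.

Write the tangent as mx − y + (−39 − m·(13)) = 0 and set its distance from the centre to √65:
(−13m − (39))² = 65(m² + 1)
4m² + 39m + 56 = 0, so m = −7/4 or m = −8.
Through (13, −39) these give 7x + 4y = −65 and 8x + y = 65.

7x + 4y = −65 and 8x + y = 65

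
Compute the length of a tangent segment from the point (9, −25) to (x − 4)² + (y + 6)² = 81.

With centre O = (4, −6), |OP|² = 386 and r² = 81.
By the tangent–radius right angle, tangent length = √(|PO|² − r²) = √305.

√305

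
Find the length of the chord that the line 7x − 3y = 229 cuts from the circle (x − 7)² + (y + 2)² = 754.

Centre (7, −2), r² = 754. Perpendicular distance d from centre to line = |−174| / √58 = 174/√58.
Half the chord is √(r² − d²) = √(232), so the full chord is 4√58.

4√58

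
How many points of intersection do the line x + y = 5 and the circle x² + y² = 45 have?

Substituting the line into the circle gives 2x² − 10x − 20 = 0.
Δ = 100 − (−160) = 260.
Two real roots: the line is a secant.

2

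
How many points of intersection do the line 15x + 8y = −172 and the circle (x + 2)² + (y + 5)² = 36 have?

1

Substituting the line into the circle gives 289x² + 4216x + 15376 = 0.
Δ = 17774656 − 17774656 = 0.
A repeated root: the line is tangent.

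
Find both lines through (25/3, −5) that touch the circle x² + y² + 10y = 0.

3x + 4y = 5 and 3x − 4y = 45

Let a tangent through (25/3, −5) have slope m. Its distance from (0, −5) must equal 5:
[m·(−25/3) − (0)]² = 25(m² + 1)
16m² − 9 = 0, so m = −3/4 or m = 3/4.
With m = −3/4: 3x + 4y = 5. With m = 3/4: 3x − 4y = 45.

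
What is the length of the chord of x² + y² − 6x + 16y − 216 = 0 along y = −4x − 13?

Express y = −4x − 13 and substitute into the circle:
17x² + 34x − 255 = 0  ⟹  x² + 2x − 15 = 0
x = 3 or x = −5, giving (3, −25) and (−5, 7).
|(3, −25) − (−5, 7)| = √((8)² + (−32)²) = 8√17.

8√17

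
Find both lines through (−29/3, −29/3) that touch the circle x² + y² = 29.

Write the tangent as mx − y + (−29/3 − m·(−29/3)) = 0 and set its distance from the centre to √29:
(29/3m − (29/3))² = 29(m² + 1)
10m² − 29m + 10 = 0, so m = 2/5 or m = 5/2.
With m = 2/5: 2x − 5y = 29. With m = 5/2: 5x − 2y = −29.

2x − 5y = 29 and 5x − 2y = −29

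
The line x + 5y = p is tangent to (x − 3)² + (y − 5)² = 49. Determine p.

Tangency holds when the distance from the centre (3, 5) to the line equals the radius 7:
|1·3 + 5·5 − p| / √26 = 7
|p − (28)| = 7√26.

p = 28 ± 7√26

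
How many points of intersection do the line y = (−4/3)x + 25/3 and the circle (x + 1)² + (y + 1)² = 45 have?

2

d² = (4·(−1) + 3·(−1) − (25))²/25 = 1024/25; r² = 45.
Since d² < r², the line cuts the circle twice.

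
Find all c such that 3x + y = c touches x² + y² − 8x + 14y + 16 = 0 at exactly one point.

For a tangent, require d(centre, line) = r = 7.
|3·4 + 1·(−7) − c| / √10 = 7
|c − (5)| = 7√10.

c = 5 ± 7√10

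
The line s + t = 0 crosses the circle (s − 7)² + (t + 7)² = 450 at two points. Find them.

From the line, t = −s. Substituting:
2s² − 28s − 352 = 0  ⟹  s² − 14s − 176 = 0
s = 22 or s = −8, giving (22, −22) and (−8, 8).

(−8, 8) and (22, −22)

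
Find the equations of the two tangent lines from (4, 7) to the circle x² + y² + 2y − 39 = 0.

Write the tangent as mx − y + (7 − m·(4)) = 0 and set its distance from the centre to 2√10:
[m·(−4) − (−8)]² = 40(m² + 1)
3m² + 8m − 3 = 0, so m = −3 or m = 1/3.
Through (4, 7) these give 3x + y = 19 and x − 3y = −17.

3x + y = 19 and x − 3y = −17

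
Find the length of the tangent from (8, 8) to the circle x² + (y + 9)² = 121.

2√58

With centre O = (0, −9), |OP|² = 353 and r² = 121.
By the tangent–radius right angle, tangent length = √(|PO|² − r²) = √232 = 2√58.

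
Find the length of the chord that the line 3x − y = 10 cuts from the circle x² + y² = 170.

Substitute y = 3x − 10:
10x² − 60x − 70 = 0  ⟹  x² − 6x − 7 = 0
x = 7 or x = −1, giving (7, 11) and (−1, −13).
|(7, 11) − (−1, −13)| = √((8)² + (24)²) = 8√10.

8√10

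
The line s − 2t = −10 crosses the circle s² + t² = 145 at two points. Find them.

(−12, −1) and (8, 9)

Express t = (10 + s)/2 and substitute into the circle:
5s² + 20s − 480 = 0  ⟹  s² + 4s − 96 = 0
s = 8 or s = −12, giving (8, 9) and (−12, −1).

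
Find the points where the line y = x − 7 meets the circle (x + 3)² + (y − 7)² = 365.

(−5, −12) and (16, 9)

From the line, y = x − 7. Substituting:
2x² − 22x − 160 = 0  ⟹  x² − 11x − 80 = 0
x = 16 or x = −5, giving (16, 9) and (−5, −12).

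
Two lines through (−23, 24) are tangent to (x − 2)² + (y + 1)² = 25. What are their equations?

A line y − (24) = m(x − (−23)) is tangent when its distance from (2, −1) is 5:
(25m − (−25))² = 25(m² + 1)
12m² + 25m + 12 = 0, so m = −3/4 or m = −4/3.
Through (−23, 24) these give 3x + 4y = 27 and 4x + 3y = −20.

3x + 4y = 27 and 4x + 3y = −20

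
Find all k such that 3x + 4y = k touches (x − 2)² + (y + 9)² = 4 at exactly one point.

k = −40 or k = −20

For a tangent, require d(centre, line) = r = 2.
|3·2 + 4·(−9) − k| / √25 = 2
|k − (−30)| = 2·5, so k = −20 or k = −40.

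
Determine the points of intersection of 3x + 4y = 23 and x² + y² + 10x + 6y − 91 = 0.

(−3, 8) and (5, 2)

From the line, y = (23 − 3x)/4. Substituting:
25x² − 50x − 375 = 0  ⟹  x² − 2x − 15 = 0
x = 5 or x = −3, giving (5, 2) and (−3, 8).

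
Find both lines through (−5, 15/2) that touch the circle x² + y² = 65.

Let a tangent through (−5, 15/2) have slope m. Its distance from (0, 0) must equal √65:
[m·(5) − (−15/2)]² = 65(m² + 1)
32m² − 60m + 7 = 0, so m = 7/4 or m = 1/8.
With m = 7/4: 7x − 4y = −65. With m = 1/8: x − 8y = −65.

7x − 4y = −65 and x − 8y = −65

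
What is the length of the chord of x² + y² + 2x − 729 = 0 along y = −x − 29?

26√2

Substitute y = −x − 29:
2x² + 60x + 112 = 0  ⟹  x² + 30x + 56 = 0
x = −2 or x = −28, giving (−2, −27) and (−28, −1).
Chord length = distance between (−2, −27) and (−28, −1) = √1352 = 26√2.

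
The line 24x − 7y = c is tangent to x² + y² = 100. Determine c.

Tangency holds when the distance from the centre (0, 0) to the line equals the radius 10:
|24·0 − 7·0 − c| / √625 = 10
|c| = 10·25, so c = 250 or c = −250.

c = −250 or c = 250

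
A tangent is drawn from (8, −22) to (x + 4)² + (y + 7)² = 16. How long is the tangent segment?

Centre (−4, −7), r² = 16. |PO|² = (12)² + (−15)² = 369.
By the tangent–radius right angle, tangent length = √(|PO|² − r²) = √353.

√353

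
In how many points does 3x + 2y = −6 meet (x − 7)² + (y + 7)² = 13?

Substituting the line into the circle gives 13x² − 104x + 208 = 0.
Δ = 10816 − 10816 = 0.
A repeated root: the line is tangent.

1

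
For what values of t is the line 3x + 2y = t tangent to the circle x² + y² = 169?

t = ±13√13

Tangency holds when the distance from the centre (0, 0) to the line equals the radius 13:
|3·0 + 2·0 − t| / √13 = 13
|t| = 13√13.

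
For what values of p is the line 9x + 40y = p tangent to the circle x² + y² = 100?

p = −410 or p = 410

Tangency holds when the distance from the centre (0, 0) to the line equals the radius 10:
|9·0 + 40·0 − p| / √1681 = 10
|p| = 10·41, so p = 410 or p = −410.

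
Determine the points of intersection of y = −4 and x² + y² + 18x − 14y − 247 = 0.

(−25, −4) and (7, −4)

Express y = −4 and substitute into the circle:
x² + 18x − 175 = 0
x = 7 or x = −25, giving (7, −4) and (−25, −4).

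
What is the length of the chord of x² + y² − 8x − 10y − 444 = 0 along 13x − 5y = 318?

√194

Substitute y = (−318 + 13x)/5:
194x² − 9118x + 105924 = 0  ⟹  x² − 47x + 546 = 0
x = 26 or x = 21, giving (26, 4) and (21, −9).
|(26, 4) − (21, −9)| = √((5)² + (13)²) = √194.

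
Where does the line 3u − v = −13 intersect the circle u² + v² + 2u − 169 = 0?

Express v = 3u + 13 and substitute into the circle:
10u² + 80u = 0  ⟹  u² + 8u = 0
u = 0 or u = −8, giving (0, 13) and (−8, −11).

(−8, −11) and (0, 13)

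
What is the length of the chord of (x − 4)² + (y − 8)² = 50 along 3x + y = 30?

4√10

Express y = −3x + 30 and substitute into the circle:
10x² − 140x + 450 = 0  ⟹  x² − 14x + 45 = 0
x = 9 or x = 5, giving (9, 3) and (5, 15).
|(9, 3) − (5, 15)| = √((4)² + (−12)²) = 4√10.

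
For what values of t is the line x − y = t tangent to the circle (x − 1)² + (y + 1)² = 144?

t = 2 ± 12√2

Tangency holds when the distance from the centre (1, −1) to the line equals the radius 12:
|1·1 − 1·(−1) − t| / √2 = 12
|t − (2)| = 12√2.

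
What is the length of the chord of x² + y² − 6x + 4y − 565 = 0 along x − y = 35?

16√2

From the line, y = x − 35. Substituting:
2x² − 72x + 520 = 0  ⟹  x² − 36x + 260 = 0
x = 26 or x = 10, giving (26, −9) and (10, −25).
|(26, −9) − (10, −25)| = √((16)² + (16)²) = 16√2.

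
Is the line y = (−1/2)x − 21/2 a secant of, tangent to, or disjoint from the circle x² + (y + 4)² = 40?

Substituting the line into the circle gives 5x² + 26x + 9 = 0.
Discriminant = (26)² − 4·5·(9) = 496 > 0.
Two real roots: the line is a secant.

secant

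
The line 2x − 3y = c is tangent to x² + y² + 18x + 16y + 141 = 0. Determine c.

c = 6 ± 2√13

Tangency holds when the distance from the centre (−9, −8) to the line equals the radius 2:
|2·(−9) − 3·(−8) − c| / √13 = 2
|c − (6)| = 2√13.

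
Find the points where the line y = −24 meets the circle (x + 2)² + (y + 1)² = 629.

(−12, −24) and (8, −24)

Substitute y = −24:
x² + 4x − 96 = 0
x = 8 or x = −12, giving (8, −24) and (−12, −24).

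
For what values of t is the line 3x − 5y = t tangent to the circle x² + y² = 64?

t = ±8√34

The line touches the circle iff its distance from (0, 0) is 8:
|3·0 − 5·0 − t| / √34 = 8
|t| = 8√34.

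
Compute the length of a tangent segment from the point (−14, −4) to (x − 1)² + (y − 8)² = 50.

√319

With centre O = (1, 8), |OP|² = 369 and r² = 50.
Power of the point: PT² = |PO|² − r² = 319, so PT = √319.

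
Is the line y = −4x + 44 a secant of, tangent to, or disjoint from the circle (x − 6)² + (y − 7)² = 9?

disjoint

Substituting the line into the circle gives 17x² − 308x + 1396 = 0.
Δ = 94864 − 94928 = −64.
No real roots: the line does not meet the circle.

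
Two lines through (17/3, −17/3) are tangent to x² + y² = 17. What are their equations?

A line y − (−17/3) = m(x − (17/3)) is tangent when its distance from (0, 0) is √17:
(−17/3m − (17/3))² = 17(m² + 1)
4m² + 17m + 4 = 0, so m = −1/4 or m = −4.
With m = −1/4: x + 4y = −17. With m = −4: 4x + y = 17.

x + 4y = −17 and 4x + y = 17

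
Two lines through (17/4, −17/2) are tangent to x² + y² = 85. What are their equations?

A line y − (−17/2) = m(x − (17/4)) is tangent when its distance from (0, 0) is √85:
(−17/4m − (17/2))² = 85(m² + 1)
63m² − 68m + 12 = 0, so m = 6/7 or m = 2/9.
Through (17/4, −17/2) these give 6x − 7y = 85 and 2x − 9y = 85.

6x − 7y = 85 and 2x − 9y = 85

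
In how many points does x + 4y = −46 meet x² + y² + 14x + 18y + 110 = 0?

2

Substituting the line into the circle gives 17x² + 244x + 564 = 0.
Δ = 59536 − 38352 = 21184.
Two real roots: the line is a secant.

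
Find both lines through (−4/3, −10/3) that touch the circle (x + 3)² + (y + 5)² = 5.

2x + y = −6 and x + 2y = −8

Write the tangent as mx − y + (−10/3 − m·(−4/3)) = 0 and set its distance from the centre to √5:
(−5/3m − (−5/3))² = 5(m² + 1)
2m² + 5m + 2 = 0, so m = −2 or m = −1/2.
With m = −2: 2x + y = −6. With m = −1/2: x + 2y = −8.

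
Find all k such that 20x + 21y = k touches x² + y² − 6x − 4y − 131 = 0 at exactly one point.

k = −246 or k = 450

For a tangent, require d(centre, line) = r = 12.
|20·3 + 21·2 − k| / √841 = 12
|k − (102)| = 12·29, so k = 450 or k = −246.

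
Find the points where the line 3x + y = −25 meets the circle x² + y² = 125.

(−10, 5) and (−5, −10)

Substitute y = −3x − 25:
10x² + 150x + 500 = 0  ⟹  x² + 15x + 50 = 0
x = −5 or x = −10, giving (−5, −10) and (−10, 5).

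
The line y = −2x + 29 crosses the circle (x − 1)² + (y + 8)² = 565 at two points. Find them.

(7, 15) and (23, −17)

From the line, y = −2x + 29. Substituting:
5x² − 150x + 805 = 0  ⟹  x² − 30x + 161 = 0
x = 23 or x = 7, giving (23, −17) and (7, 15).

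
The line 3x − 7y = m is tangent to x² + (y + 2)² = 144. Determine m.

m = 14 ± 12√58

Tangency holds when the distance from the centre (0, −2) to the line equals the radius 12:
|3·0 − 7·(−2) − m| / √58 = 12
|m − (14)| = 12√58.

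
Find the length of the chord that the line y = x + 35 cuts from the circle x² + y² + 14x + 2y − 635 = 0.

23√2

Substitute y = x + 35:
2x² + 86x + 660 = 0  ⟹  x² + 43x + 330 = 0
x = −10 or x = −33, giving (−10, 25) and (−33, 2).
Chord length = distance between (−10, 25) and (−33, 2) = √1058 = 23√2.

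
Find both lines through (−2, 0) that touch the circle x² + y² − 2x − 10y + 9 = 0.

4x + y = −8 and x − 4y = −2

Let a tangent through (−2, 0) have slope m. Its distance from (1, 5) must equal √17:
[m·(3) − (5)]² = 17(m² + 1)
4m² + 15m − 4 = 0, so m = −4 or m = 1/4.
With m = −4: 4x + y = −8. With m = 1/4: x − 4y = −2.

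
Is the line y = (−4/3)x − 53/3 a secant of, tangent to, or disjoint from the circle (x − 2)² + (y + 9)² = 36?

Centre (2, −9), r² = 36. Distance² from centre to line = (34)²/25 = 1156/25.
Since d² > r², the line lies outside the circle.

disjoint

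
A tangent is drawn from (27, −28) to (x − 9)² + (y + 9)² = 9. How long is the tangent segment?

Centre (9, −9), r² = 9. |PO|² = (18)² + (−19)² = 685.
Power of the point: PT² = |PO|² − r² = 676, so PT = 26.

26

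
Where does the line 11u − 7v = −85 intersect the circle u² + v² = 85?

Express v = (85 + 11u)/7 and substitute into the circle:
170u² + 1870u + 3060 = 0  ⟹  u² + 11u + 18 = 0
u = −2 or u = −9, giving (−2, 9) and (−9, −2).

(−9, −2) and (−2, 9)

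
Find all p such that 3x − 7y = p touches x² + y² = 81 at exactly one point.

p = ±9√58

For a tangent, require d(centre, line) = r = 9.
|3·0 − 7·0 − p| / √58 = 9
|p| = 9√58.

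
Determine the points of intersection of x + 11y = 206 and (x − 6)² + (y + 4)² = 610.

From the line, y = (206 − x)/11. Substituting:
122x² − 1952x − 6954 = 0  ⟹  x² − 16x − 57 = 0
x = 19 or x = −3, giving (19, 17) and (−3, 19).

(−3, 19) and (19, 17)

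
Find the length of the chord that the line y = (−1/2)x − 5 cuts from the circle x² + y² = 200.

12√5

The distance from (0, 0) to the line is 10/√5, and r² = 200.
Half the chord is √(r² − d²) = √(180), so the full chord is 12√5.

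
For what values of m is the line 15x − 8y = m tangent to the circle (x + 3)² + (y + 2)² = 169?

m = −250 or m = 192

The line touches the circle iff its distance from (−3, −2) is 13:
|15·(−3) − 8·(−2) − m| / √289 = 13
|m − (−29)| = 13·17, so m = 192 or m = −250.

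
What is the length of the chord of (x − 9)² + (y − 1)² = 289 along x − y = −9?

17√2

The distance from (9, 1) to the line is 17/√2, and r² = 289.
Chord = 2√(r² − d²) = 2·√(289/2) = 17√2.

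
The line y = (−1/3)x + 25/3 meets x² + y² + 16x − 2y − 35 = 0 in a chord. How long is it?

Express y = (25 − x)/3 and substitute into the circle:
10x² + 100x + 160 = 0  ⟹  x² + 10x + 16 = 0
x = −2 or x = −8, giving (−2, 9) and (−8, 11).
Chord length = distance between (−2, 9) and (−8, 11) = √40 = 2√10.

2√10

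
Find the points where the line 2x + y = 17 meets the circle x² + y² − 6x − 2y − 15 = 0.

From the line, y = −2x + 17. Substituting:
5x² − 70x + 240 = 0  ⟹  x² − 14x + 48 = 0
x = 8 or x = 6, giving (8, 1) and (6, 5).

(6, 5) and (8, 1)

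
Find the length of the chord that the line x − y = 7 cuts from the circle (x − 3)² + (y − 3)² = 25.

From the line, y = x − 7. Substituting:
2x² − 26x + 84 = 0  ⟹  x² − 13x + 42 = 0
x = 7 or x = 6, giving (7, 0) and (6, −1).
|(7, 0) − (6, −1)| = √((1)² + (1)²) = √2.

√2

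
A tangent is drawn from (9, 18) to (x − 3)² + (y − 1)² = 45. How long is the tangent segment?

Centre (3, 1), r² = 45. |PO|² = (6)² + (17)² = 325.
Power of the point: PT² = |PO|² − r² = 280, so PT = 2√70.

2√70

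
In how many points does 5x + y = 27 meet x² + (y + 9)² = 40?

0

Centre (0, −9), r² = 40. Distance² from centre to line = (−36)²/26 = 648/13.
Since d² > r², the line lies outside the circle.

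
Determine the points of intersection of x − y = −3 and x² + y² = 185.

(−11, −8) and (8, 11)

From the line, y = x + 3. Substituting:
2x² + 6x − 176 = 0  ⟹  x² + 3x − 88 = 0
x = 8 or x = −11, giving (8, 11) and (−11, −8).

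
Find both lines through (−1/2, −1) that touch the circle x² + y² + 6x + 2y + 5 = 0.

2x − y = 0 and 2x + y = −2

A line y − (−1) = m(x − (−1/2)) is tangent when its distance from (−3, −1) is √5:
[m·(−5/2) − (0)]² = 5(m² + 1)
m² − 4 = 0, so m = 2 or m = −2.
Through (−1/2, −1) these give 2x − y = 0 and 2x + y = −2.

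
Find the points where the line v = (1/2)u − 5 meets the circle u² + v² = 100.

(−6, −8) and (10, 0)

Express v = (−10 + u)/2 and substitute into the circle:
5u² − 20u − 300 = 0  ⟹  u² − 4u − 60 = 0
u = 10 or u = −6, giving (10, 0) and (−6, −8).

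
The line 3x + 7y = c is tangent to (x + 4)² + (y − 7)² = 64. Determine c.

Tangency holds when the distance from the centre (−4, 7) to the line equals the radius 8:
|3·(−4) + 7·7 − c| / √58 = 8
|c − (37)| = 8√58.

c = 37 ± 8√58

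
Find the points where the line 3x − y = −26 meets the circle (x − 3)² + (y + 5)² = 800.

(−17, −25) and (−1, 23)

From the line, y = 3x + 26. Substituting:
10x² + 180x + 170 = 0  ⟹  x² + 18x + 17 = 0
x = −1 or x = −17, giving (−1, 23) and (−17, −25).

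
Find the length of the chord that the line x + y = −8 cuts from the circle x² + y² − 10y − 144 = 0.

13√2

Express y = −x − 8 and substitute into the circle:
2x² + 26x = 0  ⟹  x² + 13x = 0
x = 0 or x = −13, giving (0, −8) and (−13, 5).
Chord length = distance between (0, −8) and (−13, 5) = √338 = 13√2.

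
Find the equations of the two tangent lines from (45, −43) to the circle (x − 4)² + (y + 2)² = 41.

A line y − (−43) = m(x − (45)) is tangent when its distance from (4, −2) is √41:
(−41m − (41))² = 41(m² + 1)
20m² + 41m + 20 = 0, so m = −4/5 or m = −5/4.
With m = −4/5: 4x + 5y = −35. With m = −5/4: 5x + 4y = 53.

4x + 5y = −35 and 5x + 4y = 53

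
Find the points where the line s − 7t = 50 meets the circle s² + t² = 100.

(−6, −8) and (8, −6)

Substitute t = (−50 + s)/7:
50s² − 100s − 2400 = 0  ⟹  s² − 2s − 48 = 0
s = 8 or s = −6, giving (8, −6) and (−6, −8).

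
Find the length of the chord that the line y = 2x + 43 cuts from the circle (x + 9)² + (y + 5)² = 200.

The distance from (−9, −5) to the line is 30/√5, and r² = 200.
Chord = 2√(r² − d²) = 2·√(20) = 4√5.

4√5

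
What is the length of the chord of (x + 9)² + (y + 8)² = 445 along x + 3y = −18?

13√10

Centre (−9, −8), r² = 445. Perpendicular distance d from centre to line = |−15| / √10 = 15/√10.
Chord = 2√(r² − d²) = 2·√(845/2) = 13√10.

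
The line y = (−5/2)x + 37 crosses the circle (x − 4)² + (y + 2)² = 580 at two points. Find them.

(6, 22) and (22, −18)

Substitute y = (74 − 5x)/2:
29x² − 812x + 3828 = 0  ⟹  x² − 28x + 132 = 0
x = 22 or x = 6, giving (22, −18) and (6, 22).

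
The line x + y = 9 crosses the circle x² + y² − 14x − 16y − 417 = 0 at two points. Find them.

(−12, 21) and (20, −11)

Express y = −x + 9 and substitute into the circle:
2x² − 16x − 480 = 0  ⟹  x² − 8x − 240 = 0
x = 20 or x = −12, giving (20, −11) and (−12, 21).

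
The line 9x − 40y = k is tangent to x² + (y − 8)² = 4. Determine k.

For a tangent, require d(centre, line) = r = 2.
|9·0 − 40·8 − k| / √1681 = 2
|k − (−320)| = 2·41, so k = −238 or k = −402.

k = −402 or k = −238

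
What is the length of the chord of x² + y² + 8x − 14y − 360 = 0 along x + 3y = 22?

13√10

Centre (−4, 7), r² = 425. Perpendicular distance d from centre to line = |−5| / √10 = 5/√10.
Chord = 2√(r² − d²) = 2·√(845/2) = 13√10.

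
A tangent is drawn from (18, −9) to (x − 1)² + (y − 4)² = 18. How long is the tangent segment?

2√110

The centre is (1, 4) and r = 3√2. The square of the distance from P to the centre is 289 + 169 = 458.
Power of the point: PT² = |PO|² − r² = 440, so PT = 2√110.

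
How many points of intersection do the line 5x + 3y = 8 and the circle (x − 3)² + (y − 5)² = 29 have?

2

Centre (3, 5), r² = 29. Distance² from centre to line = (22)²/34 = 242/17.
Since d² < r², the line cuts the circle twice.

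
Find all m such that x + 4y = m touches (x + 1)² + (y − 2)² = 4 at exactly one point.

For a tangent, require d(centre, line) = r = 2.
|1·(−1) + 4·2 − m| / √17 = 2
|m − (7)| = 2√17.

m = 7 ± 2√17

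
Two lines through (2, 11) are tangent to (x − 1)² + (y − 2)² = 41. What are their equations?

Write the tangent as mx − y + (11 − m·(2)) = 0 and set its distance from the centre to √41:
(−1m − (−9))² = 41(m² + 1)
20m² + 9m − 20 = 0, so m = −5/4 or m = 4/5.
With m = −5/4: 5x + 4y = 54. With m = 4/5: 4x − 5y = −47.

5x + 4y = 54 and 4x − 5y = −47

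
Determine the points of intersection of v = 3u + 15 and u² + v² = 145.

From the line, v = 3u + 15. Substituting:
10u² + 90u + 80 = 0  ⟹  u² + 9u + 8 = 0
u = −1 or u = −8, giving (−1, 12) and (−8, −9).

(−8, −9) and (−1, 12)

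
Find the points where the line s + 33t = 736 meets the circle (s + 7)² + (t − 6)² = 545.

(−23, 23) and (10, 22)

Express t = (736 − s)/33 and substitute into the circle:
1090s² + 14170s − 250700 = 0  ⟹  s² + 13s − 230 = 0
s = 10 or s = −23, giving (10, 22) and (−23, 23).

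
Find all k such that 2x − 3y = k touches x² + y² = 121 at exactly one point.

For a tangent, require d(centre, line) = r = 11.
|2·0 − 3·0 − k| / √13 = 11
|k| = 11√13.

k = ±11√13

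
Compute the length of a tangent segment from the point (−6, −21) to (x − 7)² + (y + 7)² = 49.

Centre (7, −7), r² = 49. |PO|² = (−13)² + (−14)² = 365.
Power of the point: PT² = |PO|² − r² = 316, so PT = 2√79.

2√79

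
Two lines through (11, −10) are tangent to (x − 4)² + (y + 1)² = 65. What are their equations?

Write the tangent as mx − y + (−10 − m·(11)) = 0 and set its distance from the centre to √65:
(−7m − (9))² = 65(m² + 1)
8m² − 63m − 8 = 0, so m = −1/8 or m = 8.
Through (11, −10) these give x + 8y = −69 and 8x − y = 98.

x + 8y = −69 and 8x − y = 98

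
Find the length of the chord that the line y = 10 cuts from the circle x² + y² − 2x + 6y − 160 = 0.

2

Centre (1, −3), r² = 170. Perpendicular distance d from centre to line = |−13| / √1 = 13.
Chord = 2√(r² − d²) = 2·√(1) = 2.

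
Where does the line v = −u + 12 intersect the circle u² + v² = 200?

Express v = −u + 12 and substitute into the circle:
2u² − 24u − 56 = 0  ⟹  u² − 12u − 28 = 0
u = 14 or u = −2, giving (14, −2) and (−2, 14).

(−2, 14) and (14, −2)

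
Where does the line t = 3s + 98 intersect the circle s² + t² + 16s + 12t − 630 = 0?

Express t = 3s + 98 and substitute into the circle:
10s² + 640s + 10150 = 0  ⟹  s² + 64s + 1015 = 0
s = −29 or s = −35, giving (−29, 11) and (−35, −7).

(−35, −7) and (−29, 11)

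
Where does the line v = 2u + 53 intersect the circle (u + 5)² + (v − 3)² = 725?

(−30, −7) and (−12, 29)

Substitute v = 2u + 53:
5u² + 210u + 1800 = 0  ⟹  u² + 42u + 360 = 0
u = −12 or u = −30, giving (−12, 29) and (−30, −7).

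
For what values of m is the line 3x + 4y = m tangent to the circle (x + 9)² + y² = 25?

m = −52 or m = −2

The line touches the circle iff its distance from (−9, 0) is 5:
|3·(−9) + 4·0 − m| / √25 = 5
|m − (−27)| = 5·5, so m = −2 or m = −52.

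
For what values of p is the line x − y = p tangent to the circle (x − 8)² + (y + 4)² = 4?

p = 12 ± 2√2

The line touches the circle iff its distance from (8, −4) is 2:
|1·8 − 1·(−4) − p| / √2 = 2
|p − (12)| = 2√2.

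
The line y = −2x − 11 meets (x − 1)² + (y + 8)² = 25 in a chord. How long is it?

4√5

The distance from (1, −8) to the line is 5/√5, and r² = 25.
Chord = 2√(r² − d²) = 2·√(20) = 4√5.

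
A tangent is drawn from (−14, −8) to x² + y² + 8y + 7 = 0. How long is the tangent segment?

√203

With centre O = (0, −4), |OP|² = 212 and r² = 9.
The tangent meets the radius at right angles, so tangent² = |PO|² − r² = 212 − 9 = 203.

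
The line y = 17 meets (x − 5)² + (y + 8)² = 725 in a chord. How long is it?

20

Substitute y = 17:
x² − 10x − 75 = 0
x = 15 or x = −5, giving (15, 17) and (−5, 17).
|(15, 17) − (−5, 17)| = √((20)² + (0)²) = 20.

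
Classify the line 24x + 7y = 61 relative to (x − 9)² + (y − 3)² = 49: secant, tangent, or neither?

d² = (24·9 + 7·3 − (61))²/625 = 30976/625; r² = 49.
Since d² > r², the line lies outside the circle.

neither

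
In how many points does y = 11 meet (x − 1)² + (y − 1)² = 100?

1

Centre (1, 1), r² = 100. Distance² from centre to line = (−10)² = 100.
Since d² = r², the line is tangent.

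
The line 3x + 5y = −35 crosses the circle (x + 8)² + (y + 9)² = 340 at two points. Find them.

(−20, 5) and (10, −13)

From the line, y = (−35 − 3x)/5. Substituting:
34x² + 340x − 6800 = 0  ⟹  x² + 10x − 200 = 0
x = 10 or x = −20, giving (10, −13) and (−20, 5).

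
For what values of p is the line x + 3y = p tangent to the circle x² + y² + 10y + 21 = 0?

For a tangent, require d(centre, line) = r = 2.
|1·0 + 3·(−5) − p| / √10 = 2
|p − (−15)| = 2√10.

p = −15 ± 2√10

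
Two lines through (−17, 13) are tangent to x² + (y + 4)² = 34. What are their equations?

Let a tangent through (−17, 13) have slope m. Its distance from (0, −4) must equal √34:
(17m − (−17))² = 34(m² + 1)
15m² + 34m + 15 = 0, so m = −5/3 or m = −3/5.
Through (−17, 13) these give 5x + 3y = −46 and 3x + 5y = 14.

5x + 3y = −46 and 3x + 5y = 14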